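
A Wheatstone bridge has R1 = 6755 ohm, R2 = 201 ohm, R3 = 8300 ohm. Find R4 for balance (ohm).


At balance: R1*R4 = R2*R3, so R4 = R2*R3/R1.
R4 = 201 * 8300 / 6755
R4 = 1668300 / 6755
R4 = 246.97 ohm

246.97 ohm


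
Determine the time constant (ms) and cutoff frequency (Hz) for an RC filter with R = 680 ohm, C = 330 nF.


Time constant: tau = R * C.
tau = 680 * 3.30e-07 = 0.0002244 s
tau = 0.2244 ms
Cutoff frequency: fc = 1 / (2*pi*R*C).
fc = 1 / (2*pi*0.0002244) = 709.25 Hz

tau = 0.2244 ms, fc = 709.25 Hz


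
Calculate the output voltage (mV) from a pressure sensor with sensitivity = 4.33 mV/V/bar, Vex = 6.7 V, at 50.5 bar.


Output = sensitivity * Vex * P.
Vout = 4.33 * 6.7 * 50.5
Vout = 29.011 * 50.5
Vout = 1465.06 mV

1465.06 mV


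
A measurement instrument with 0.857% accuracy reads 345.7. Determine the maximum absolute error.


Absolute error = (accuracy% / 100) * reading.
Error = (0.857 / 100) * 345.7
Error = 0.00857 * 345.7
Error = 2.9626

2.9626


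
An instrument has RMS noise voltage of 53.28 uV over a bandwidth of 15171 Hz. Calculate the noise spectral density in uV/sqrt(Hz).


Noise spectral density = Vrms / sqrt(BW).
NSD = 53.28 / sqrt(15171)
NSD = 53.28 / 123.1706
NSD = 0.4326 uV/sqrt(Hz)

0.4326 uV/sqrt(Hz)


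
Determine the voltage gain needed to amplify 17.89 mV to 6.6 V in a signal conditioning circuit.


Gain = Vout / Vin (converting to same units).
G = 6.6 V / 17.89 mV
G = 6600.0 mV / 17.89 mV
G = 368.92

368.92


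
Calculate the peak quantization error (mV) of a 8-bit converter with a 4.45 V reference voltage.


The maximum quantization error is +/- LSB/2.
LSB = Vref / 2^n = 4.45 / 256 = 0.01738281 V
Max error = LSB / 2 = 0.01738281 / 2 = 0.00869141 V
Max error = 8.6914 mV

8.6914 mV


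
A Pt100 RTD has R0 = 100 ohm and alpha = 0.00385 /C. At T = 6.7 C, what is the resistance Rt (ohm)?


The RTD equation: Rt = R0 * (1 + alpha * T).
Rt = 100 * (1 + 0.00385 * 6.7)
Rt = 100 * (1 + 0.025795)
Rt = 100 * 1.025795
Rt = 102.579 ohm

102.579 ohm


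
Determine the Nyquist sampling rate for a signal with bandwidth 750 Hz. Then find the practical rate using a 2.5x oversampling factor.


By Nyquist theorem, fs_min = 2 * fmax.
fs_min = 2 * 750 = 1500 Hz
Practical rate = 2.5 * fs_min = 2.5 * 1500 = 3750 Hz

fs_min = 1500 Hz, fs_practical = 3750 Hz


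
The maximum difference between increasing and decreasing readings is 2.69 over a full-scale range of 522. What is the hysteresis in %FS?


Hysteresis = (max difference / full scale) * 100%.
H = (2.69 / 522) * 100
H = 0.515 %FS

0.515 %FS


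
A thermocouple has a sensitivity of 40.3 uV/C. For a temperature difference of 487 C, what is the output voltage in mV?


The thermocouple output V = sensitivity * dT.
V = 40.3 uV/C * 487 C
V = 19626.1 uV
V = 19.626 mV

19.626 mV


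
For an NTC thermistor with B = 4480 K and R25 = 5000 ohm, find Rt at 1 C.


NTC thermistor equation: Rt = R25 * exp(B * (1/T - 1/T25)).
T in Kelvin: 274.15 K, T25 = 298.15 K
1/T - 1/T25 = 1/274.15 - 1/298.15 = 0.00029362
B * (1/T - 1/T25) = 4480 * 0.00029362 = 1.3154
Rt = 5000 * exp(1.3154) = 18631.7 ohm

18631.7 ohm


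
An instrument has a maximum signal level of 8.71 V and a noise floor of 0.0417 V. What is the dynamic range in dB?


Dynamic range = 20 * log10(Vmax / Vnoise).
DR = 20 * log10(8.71 / 0.0417)
DR = 20 * log10(208.87)
DR = 46.4 dB

46.4 dB


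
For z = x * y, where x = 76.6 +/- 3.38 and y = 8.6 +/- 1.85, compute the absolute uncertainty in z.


For a product z = x*y, the relative uncertainty is:
uz/z = sqrt((ux/x)^2 + (uy/y)^2)
Relative uncertainties: ux/x = 3.38/76.6 = 0.044125
uy/y = 1.85/8.6 = 0.215116
z = 76.6 * 8.6 = 658.8
uz = 658.8 * sqrt(0.044125^2 + 0.215116^2) = 144.661

144.661


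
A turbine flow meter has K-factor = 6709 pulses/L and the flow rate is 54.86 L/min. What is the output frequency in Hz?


Frequency = K * Q / 60 (converting L/min to L/s).
f = 6709 * 54.86 / 60
f = 368055.74 / 60
f = 6134.26 Hz

6134.26 Hz


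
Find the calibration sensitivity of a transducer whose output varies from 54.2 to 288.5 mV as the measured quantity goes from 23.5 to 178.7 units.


Sensitivity = (y2 - y1) / (x2 - x1).
S = (288.5 - 54.2) / (178.7 - 23.5)
S = 234.3 / 155.2
S = 1.5097 mV/unit

1.5097 mV/unit


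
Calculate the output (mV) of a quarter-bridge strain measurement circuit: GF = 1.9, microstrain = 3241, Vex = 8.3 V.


Quarter bridge output: Vout = (GF * epsilon * Vex) / 4.
Vout = (1.9 * 3241e-6 * 8.3) / 4
Vout = 0.05111057 / 4 V
Vout = 0.01277764 V = 12.7776 mV

12.7776 mV


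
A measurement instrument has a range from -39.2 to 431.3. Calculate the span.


Span = upper range - lower range.
Span = 431.3 - (-39.2)
Span = 470.5

470.5


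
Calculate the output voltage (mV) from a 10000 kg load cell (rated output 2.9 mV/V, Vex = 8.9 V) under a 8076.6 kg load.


Vout = rated_output * Vex * (load / capacity).
Vout = 2.9 * 8.9 * (8076.6 / 10000)
Vout = 2.9 * 8.9 * 0.80766
Vout = 20.846 mV

20.846 mV


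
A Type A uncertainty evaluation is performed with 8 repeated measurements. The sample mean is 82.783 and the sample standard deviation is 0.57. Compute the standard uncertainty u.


The standard uncertainty for Type A evaluation is u = s / sqrt(n).
u = 0.57 / sqrt(8)
u = 0.57 / 2.8284
u = 0.2015

0.2015


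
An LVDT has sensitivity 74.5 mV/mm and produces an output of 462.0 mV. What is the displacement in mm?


Displacement = Vout / sensitivity.
d = 462.0 / 74.5
d = 6.201 mm

6.201 mm


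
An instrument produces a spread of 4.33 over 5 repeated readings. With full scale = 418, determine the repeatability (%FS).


Repeatability = (spread / full scale) * 100%.
R = (4.33 / 418) * 100
R = 1.036 %FS

1.036 %FS


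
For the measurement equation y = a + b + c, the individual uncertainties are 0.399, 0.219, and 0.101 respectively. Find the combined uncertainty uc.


For a sum of independent quantities, uc = sqrt(u1^2 + u2^2 + u3^2).
uc = sqrt(0.399^2 + 0.219^2 + 0.101^2)
uc = sqrt(0.159201 + 0.047961 + 0.010201)
uc = 0.4662

0.4662


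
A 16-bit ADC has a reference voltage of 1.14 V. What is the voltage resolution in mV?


The resolution (LSB) of an ADC is Vref / 2^n.
LSB = 1.14 / 2^16
LSB = 1.14 / 65536
LSB = 1.74e-05 V = 0.01739502 mV

0.01739502 mV


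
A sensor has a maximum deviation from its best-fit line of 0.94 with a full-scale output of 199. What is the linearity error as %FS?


Linearity error = (max deviation / full scale) * 100%.
Linearity = (0.94 / 199) * 100
Linearity = 0.472 %FS

0.472 %FS


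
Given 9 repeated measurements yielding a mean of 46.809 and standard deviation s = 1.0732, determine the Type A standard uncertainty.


The standard uncertainty for Type A evaluation is u = s / sqrt(n).
u = 1.0732 / sqrt(9)
u = 1.0732 / 3.0
u = 0.3577

0.3577


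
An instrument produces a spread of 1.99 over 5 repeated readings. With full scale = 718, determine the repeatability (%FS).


Repeatability = (spread / full scale) * 100%.
R = (1.99 / 718) * 100
R = 0.277 %FS

0.277 %FS


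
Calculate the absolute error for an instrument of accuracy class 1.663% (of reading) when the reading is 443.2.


Absolute error = (accuracy% / 100) * reading.
Error = (1.663 / 100) * 443.2
Error = 0.01663 * 443.2
Error = 7.3704

7.3704


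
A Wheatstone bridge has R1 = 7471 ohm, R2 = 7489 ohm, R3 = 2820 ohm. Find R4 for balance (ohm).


At balance: R1*R4 = R2*R3, so R4 = R2*R3/R1.
R4 = 7489 * 2820 / 7471
R4 = 21118980 / 7471
R4 = 2826.79 ohm

2826.79 ohm


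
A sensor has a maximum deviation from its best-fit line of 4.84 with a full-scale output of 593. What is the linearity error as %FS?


Linearity error = (max deviation / full scale) * 100%.
Linearity = (4.84 / 593) * 100
Linearity = 0.816 %FS

0.816 %FS


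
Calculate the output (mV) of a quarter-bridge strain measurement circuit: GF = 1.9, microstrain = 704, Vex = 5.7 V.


Quarter bridge output: Vout = (GF * epsilon * Vex) / 4.
Vout = (1.9 * 704e-6 * 5.7) / 4
Vout = 0.00762432 / 4 V
Vout = 0.00190608 V = 1.9061 mV

1.9061 mV


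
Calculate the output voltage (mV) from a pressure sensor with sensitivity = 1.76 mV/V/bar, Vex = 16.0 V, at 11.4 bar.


Output = sensitivity * Vex * P.
Vout = 1.76 * 16.0 * 11.4
Vout = 28.16 * 11.4
Vout = 321.02 mV

321.02 mV


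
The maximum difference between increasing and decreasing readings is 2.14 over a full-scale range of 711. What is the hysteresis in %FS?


Hysteresis = (max difference / full scale) * 100%.
H = (2.14 / 711) * 100
H = 0.301 %FS

0.301 %FS


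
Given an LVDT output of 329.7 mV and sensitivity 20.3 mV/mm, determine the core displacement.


Displacement = Vout / sensitivity.
d = 329.7 / 20.3
d = 16.241 mm

16.241 mm


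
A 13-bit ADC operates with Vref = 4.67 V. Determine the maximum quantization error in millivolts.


The maximum quantization error is +/- LSB/2.
LSB = Vref / 2^n = 4.67 / 8192 = 0.00057007 V
Max error = LSB / 2 = 0.00057007 / 2 = 0.00028503 V
Max error = 0.285 mV

0.285 mV


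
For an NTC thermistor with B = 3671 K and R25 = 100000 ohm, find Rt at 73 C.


NTC thermistor equation: Rt = R25 * exp(B * (1/T - 1/T25)).
T in Kelvin: 346.15 K, T25 = 298.15 K
1/T - 1/T25 = 1/346.15 - 1/298.15 = -0.0004651
B * (1/T - 1/T25) = 3671 * -0.0004651 = -1.7074
Rt = 100000 * exp(-1.7074) = 18134.3 ohm

18134.3 ohm


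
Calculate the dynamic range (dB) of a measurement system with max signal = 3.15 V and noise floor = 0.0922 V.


Dynamic range = 20 * log10(Vmax / Vnoise).
DR = 20 * log10(3.15 / 0.0922)
DR = 20 * log10(34.16)
DR = 30.67 dB

30.67 dB


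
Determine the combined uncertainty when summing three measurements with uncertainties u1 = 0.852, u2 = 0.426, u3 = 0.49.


For a sum of independent quantities, uc = sqrt(u1^2 + u2^2 + u3^2).
uc = sqrt(0.852^2 + 0.426^2 + 0.49^2)
uc = sqrt(0.725904 + 0.181476 + 0.2401)
uc = 1.0712

1.0712


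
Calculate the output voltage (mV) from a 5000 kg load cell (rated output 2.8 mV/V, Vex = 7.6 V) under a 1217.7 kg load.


Vout = rated_output * Vex * (load / capacity).
Vout = 2.8 * 7.6 * (1217.7 / 5000)
Vout = 2.8 * 7.6 * 0.24354
Vout = 5.183 mV

5.183 mV


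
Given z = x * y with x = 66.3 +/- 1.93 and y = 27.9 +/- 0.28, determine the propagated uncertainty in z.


For a product z = x*y, the relative uncertainty is:
uz/z = sqrt((ux/x)^2 + (uy/y)^2)
Relative uncertainties: ux/x = 1.93/66.3 = 0.02911
uy/y = 0.28/27.9 = 0.010036
z = 66.3 * 27.9 = 1849.8
uz = 1849.8 * sqrt(0.02911^2 + 0.010036^2) = 56.957

56.957


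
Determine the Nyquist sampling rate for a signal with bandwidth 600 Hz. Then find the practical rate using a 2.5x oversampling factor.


By Nyquist theorem, fs_min = 2 * fmax.
fs_min = 2 * 600 = 1200 Hz
Practical rate = 2.5 * fs_min = 2.5 * 1200 = 3000 Hz

fs_min = 1200 Hz, fs_practical = 3000 Hz


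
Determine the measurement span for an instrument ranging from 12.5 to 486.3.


Span = upper range - lower range.
Span = 486.3 - (12.5)
Span = 473.8

473.8


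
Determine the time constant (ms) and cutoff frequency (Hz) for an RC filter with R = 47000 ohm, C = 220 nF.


Time constant: tau = R * C.
tau = 47000 * 2.20e-07 = 0.01034 s
tau = 10.34 ms
Cutoff frequency: fc = 1 / (2*pi*R*C).
fc = 1 / (2*pi*0.01034) = 15.39 Hz

tau = 10.34 ms, fc = 15.39 Hz


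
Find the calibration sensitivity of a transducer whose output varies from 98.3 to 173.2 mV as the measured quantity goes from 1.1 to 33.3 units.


Sensitivity = (y2 - y1) / (x2 - x1).
S = (173.2 - 98.3) / (33.3 - 1.1)
S = 74.9 / 32.2
S = 2.3261 mV/unit

2.3261 mV/unit


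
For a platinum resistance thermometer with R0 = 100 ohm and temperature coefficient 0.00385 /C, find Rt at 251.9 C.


The RTD equation: Rt = R0 * (1 + alpha * T).
Rt = 100 * (1 + 0.00385 * 251.9)
Rt = 100 * (1 + 0.969815)
Rt = 100 * 1.969815
Rt = 196.982 ohm

196.982 ohm


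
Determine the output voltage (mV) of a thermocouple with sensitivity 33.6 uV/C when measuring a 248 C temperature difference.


The thermocouple output V = sensitivity * dT.
V = 33.6 uV/C * 248 C
V = 8332.8 uV
V = 8.333 mV

8.333 mV


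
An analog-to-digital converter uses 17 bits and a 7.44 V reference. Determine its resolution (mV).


The resolution (LSB) of an ADC is Vref / 2^n.
LSB = 7.44 / 2^17
LSB = 7.44 / 131072
LSB = 5.676e-05 V = 0.0567627 mV

0.0567627 mV


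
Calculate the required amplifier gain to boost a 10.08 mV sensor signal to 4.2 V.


Gain = Vout / Vin (converting to same units).
G = 4.2 V / 10.08 mV
G = 4200.0 mV / 10.08 mV
G = 416.67

416.67


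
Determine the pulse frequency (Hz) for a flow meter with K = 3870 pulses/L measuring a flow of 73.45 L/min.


Frequency = K * Q / 60 (converting L/min to L/s).
f = 3870 * 73.45 / 60
f = 284251.5 / 60
f = 4737.52 Hz

4737.52 Hz


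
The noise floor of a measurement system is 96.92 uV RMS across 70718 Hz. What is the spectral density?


Noise spectral density = Vrms / sqrt(BW).
NSD = 96.92 / sqrt(70718)
NSD = 96.92 / 265.9286
NSD = 0.3645 uV/sqrt(Hz)

0.3645 uV/sqrt(Hz)


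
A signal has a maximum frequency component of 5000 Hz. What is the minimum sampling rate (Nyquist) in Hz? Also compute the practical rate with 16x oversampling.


By Nyquist theorem, fs_min = 2 * fmax.
fs_min = 2 * 5000 = 10000 Hz
Practical rate = 16 * fs_min = 16 * 10000 = 160000 Hz

fs_min = 10000 Hz, fs_practical = 160000 Hz


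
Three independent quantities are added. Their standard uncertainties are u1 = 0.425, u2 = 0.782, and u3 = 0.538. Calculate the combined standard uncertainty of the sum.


For a sum of independent quantities, uc = sqrt(u1^2 + u2^2 + u3^2).
uc = sqrt(0.425^2 + 0.782^2 + 0.538^2)
uc = sqrt(0.180625 + 0.611524 + 0.289444)
uc = 1.04

1.04


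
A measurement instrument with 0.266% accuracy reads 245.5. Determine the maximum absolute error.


Absolute error = (accuracy% / 100) * reading.
Error = (0.266 / 100) * 245.5
Error = 0.00266 * 245.5
Error = 0.653

0.653


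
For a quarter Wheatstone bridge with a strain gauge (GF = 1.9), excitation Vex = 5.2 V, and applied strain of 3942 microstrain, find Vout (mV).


Quarter bridge output: Vout = (GF * epsilon * Vex) / 4.
Vout = (1.9 * 3942e-6 * 5.2) / 4
Vout = 0.03894696 / 4 V
Vout = 0.00973674 V = 9.7367 mV

9.7367 mV


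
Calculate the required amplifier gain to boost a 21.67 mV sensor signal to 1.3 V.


Gain = Vout / Vin (converting to same units).
G = 1.3 V / 21.67 mV
G = 1300.0 mV / 21.67 mV
G = 59.99

59.99


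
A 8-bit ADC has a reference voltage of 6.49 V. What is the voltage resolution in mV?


The resolution (LSB) of an ADC is Vref / 2^n.
LSB = 6.49 / 2^8
LSB = 6.49 / 256
LSB = 0.02535156 V = 25.3515625 mV

25.3515625 mV


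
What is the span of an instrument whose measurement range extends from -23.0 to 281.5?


Span = upper range - lower range.
Span = 281.5 - (-23.0)
Span = 304.5

304.5


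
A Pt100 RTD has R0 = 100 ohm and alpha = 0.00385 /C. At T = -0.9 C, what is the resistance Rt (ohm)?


The RTD equation: Rt = R0 * (1 + alpha * T).
Rt = 100 * (1 + 0.00385 * -0.9)
Rt = 100 * (1 + -0.003465)
Rt = 100 * 0.996535
Rt = 99.653 ohm

99.653 ohm


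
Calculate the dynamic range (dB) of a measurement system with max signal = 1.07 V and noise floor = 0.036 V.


Dynamic range = 20 * log10(Vmax / Vnoise).
DR = 20 * log10(1.07 / 0.036)
DR = 20 * log10(29.72)
DR = 29.46 dB

29.46 dB


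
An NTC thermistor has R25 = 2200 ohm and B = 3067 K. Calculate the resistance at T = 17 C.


NTC thermistor equation: Rt = R25 * exp(B * (1/T - 1/T25)).
T in Kelvin: 290.15 K, T25 = 298.15 K
1/T - 1/T25 = 1/290.15 - 1/298.15 = 9.248e-05
B * (1/T - 1/T25) = 3067 * 9.248e-05 = 0.2836
Rt = 2200 * exp(0.2836) = 2921.5 ohm

2921.5 ohm


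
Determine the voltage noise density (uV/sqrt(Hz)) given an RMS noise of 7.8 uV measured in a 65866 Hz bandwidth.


Noise spectral density = Vrms / sqrt(BW).
NSD = 7.8 / sqrt(65866)
NSD = 7.8 / 256.6437
NSD = 0.0304 uV/sqrt(Hz)

0.0304 uV/sqrt(Hz)


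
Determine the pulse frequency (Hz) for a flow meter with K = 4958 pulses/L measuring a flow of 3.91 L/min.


Frequency = K * Q / 60 (converting L/min to L/s).
f = 4958 * 3.91 / 60
f = 19385.78 / 60
f = 323.1 Hz

323.1 Hz


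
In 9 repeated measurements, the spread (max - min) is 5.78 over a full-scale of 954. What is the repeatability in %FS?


Repeatability = (spread / full scale) * 100%.
R = (5.78 / 954) * 100
R = 0.606 %FS

0.606 %FS


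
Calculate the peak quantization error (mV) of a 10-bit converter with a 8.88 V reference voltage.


The maximum quantization error is +/- LSB/2.
LSB = Vref / 2^n = 8.88 / 1024 = 0.00867188 V
Max error = LSB / 2 = 0.00867188 / 2 = 0.00433594 V
Max error = 4.3359 mV

4.3359 mV


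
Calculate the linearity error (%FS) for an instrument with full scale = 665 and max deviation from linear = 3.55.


Linearity error = (max deviation / full scale) * 100%.
Linearity = (3.55 / 665) * 100
Linearity = 0.534 %FS

0.534 %FS


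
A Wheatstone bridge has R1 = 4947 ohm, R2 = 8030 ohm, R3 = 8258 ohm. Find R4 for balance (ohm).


At balance: R1*R4 = R2*R3, so R4 = R2*R3/R1.
R4 = 8030 * 8258 / 4947
R4 = 66311740 / 4947
R4 = 13404.44 ohm

13404.44 ohm


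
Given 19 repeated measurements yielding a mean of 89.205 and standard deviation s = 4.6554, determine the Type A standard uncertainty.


The standard uncertainty for Type A evaluation is u = s / sqrt(n).
u = 4.6554 / sqrt(19)
u = 4.6554 / 4.3589
u = 1.068

1.068


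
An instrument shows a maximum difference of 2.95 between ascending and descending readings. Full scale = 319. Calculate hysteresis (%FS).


Hysteresis = (max difference / full scale) * 100%.
H = (2.95 / 319) * 100
H = 0.925 %FS

0.925 %FS


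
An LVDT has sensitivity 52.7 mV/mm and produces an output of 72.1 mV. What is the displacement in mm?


Displacement = Vout / sensitivity.
d = 72.1 / 52.7
d = 1.368 mm

1.368 mm


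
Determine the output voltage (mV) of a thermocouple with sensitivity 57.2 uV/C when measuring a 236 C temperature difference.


The thermocouple output V = sensitivity * dT.
V = 57.2 uV/C * 236 C
V = 13499.2 uV
V = 13.499 mV

13.499 mV


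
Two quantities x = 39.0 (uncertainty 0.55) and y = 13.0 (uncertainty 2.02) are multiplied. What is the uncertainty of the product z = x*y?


For a product z = x*y, the relative uncertainty is:
uz/z = sqrt((ux/x)^2 + (uy/y)^2)
Relative uncertainties: ux/x = 0.55/39.0 = 0.014103
uy/y = 2.02/13.0 = 0.155385
z = 39.0 * 13.0 = 507.0
uz = 507.0 * sqrt(0.014103^2 + 0.155385^2) = 79.104

79.104


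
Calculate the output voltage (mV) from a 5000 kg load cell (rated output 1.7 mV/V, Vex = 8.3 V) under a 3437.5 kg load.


Vout = rated_output * Vex * (load / capacity).
Vout = 1.7 * 8.3 * (3437.5 / 5000)
Vout = 1.7 * 8.3 * 0.6875
Vout = 9.701 mV

9.701 mV


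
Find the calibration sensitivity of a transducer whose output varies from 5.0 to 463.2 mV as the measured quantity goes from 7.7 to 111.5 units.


Sensitivity = (y2 - y1) / (x2 - x1).
S = (463.2 - 5.0) / (111.5 - 7.7)
S = 458.2 / 103.8
S = 4.4143 mV/unit

4.4143 mV/unit


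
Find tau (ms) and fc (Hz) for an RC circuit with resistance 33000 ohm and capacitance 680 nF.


Time constant: tau = R * C.
tau = 33000 * 6.80e-07 = 0.02244 s
tau = 22.44 ms
Cutoff frequency: fc = 1 / (2*pi*R*C).
fc = 1 / (2*pi*0.02244) = 7.09 Hz

tau = 22.44 ms, fc = 7.09 Hz


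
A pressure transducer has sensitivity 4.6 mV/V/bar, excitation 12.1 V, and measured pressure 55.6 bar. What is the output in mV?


Output = sensitivity * Vex * P.
Vout = 4.6 * 12.1 * 55.6
Vout = 55.66 * 55.6
Vout = 3094.7 mV

3094.7 mV


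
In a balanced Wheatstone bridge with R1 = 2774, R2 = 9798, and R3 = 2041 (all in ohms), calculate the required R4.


At balance: R1*R4 = R2*R3, so R4 = R2*R3/R1.
R4 = 9798 * 2041 / 2774
R4 = 19997718 / 2774
R4 = 7208.98 ohm

7208.98 ohm


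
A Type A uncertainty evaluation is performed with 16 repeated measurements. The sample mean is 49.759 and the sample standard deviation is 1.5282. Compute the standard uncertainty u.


The standard uncertainty for Type A evaluation is u = s / sqrt(n).
u = 1.5282 / sqrt(16)
u = 1.5282 / 4.0
u = 0.3821

0.3821


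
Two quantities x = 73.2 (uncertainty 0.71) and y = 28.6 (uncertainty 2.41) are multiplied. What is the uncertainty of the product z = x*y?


For a product z = x*y, the relative uncertainty is:
uz/z = sqrt((ux/x)^2 + (uy/y)^2)
Relative uncertainties: ux/x = 0.71/73.2 = 0.009699
uy/y = 2.41/28.6 = 0.084266
z = 73.2 * 28.6 = 2093.5
uz = 2093.5 * sqrt(0.009699^2 + 0.084266^2) = 177.577

177.577


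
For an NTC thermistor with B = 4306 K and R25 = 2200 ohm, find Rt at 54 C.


NTC thermistor equation: Rt = R25 * exp(B * (1/T - 1/T25)).
T in Kelvin: 327.15 K, T25 = 298.15 K
1/T - 1/T25 = 1/327.15 - 1/298.15 = -0.00029731
B * (1/T - 1/T25) = 4306 * -0.00029731 = -1.2802
Rt = 2200 * exp(-1.2802) = 611.5 ohm

611.5 ohm


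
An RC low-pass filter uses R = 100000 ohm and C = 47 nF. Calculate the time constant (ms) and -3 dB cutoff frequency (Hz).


Time constant: tau = R * C.
tau = 100000 * 4.70e-08 = 0.0047 s
tau = 4.7 ms
Cutoff frequency: fc = 1 / (2*pi*R*C).
fc = 1 / (2*pi*0.0047) = 33.86 Hz

tau = 4.7 ms, fc = 33.86 Hz


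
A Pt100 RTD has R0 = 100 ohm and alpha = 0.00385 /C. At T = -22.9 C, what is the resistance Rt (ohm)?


The RTD equation: Rt = R0 * (1 + alpha * T).
Rt = 100 * (1 + 0.00385 * -22.9)
Rt = 100 * (1 + -0.088165)
Rt = 100 * 0.911835
Rt = 91.183 ohm

91.183 ohm


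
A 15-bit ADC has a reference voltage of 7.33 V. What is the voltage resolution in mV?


The resolution (LSB) of an ADC is Vref / 2^n.
LSB = 7.33 / 2^15
LSB = 7.33 / 32768
LSB = 0.00022369 V = 0.22369385 mV

0.22369385 mV


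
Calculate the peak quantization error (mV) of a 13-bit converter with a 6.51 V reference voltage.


The maximum quantization error is +/- LSB/2.
LSB = Vref / 2^n = 6.51 / 8192 = 0.00079468 V
Max error = LSB / 2 = 0.00079468 / 2 = 0.00039734 V
Max error = 0.3973 mV

0.3973 mV


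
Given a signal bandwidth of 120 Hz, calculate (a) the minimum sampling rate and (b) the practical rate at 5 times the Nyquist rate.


By Nyquist theorem, fs_min = 2 * fmax.
fs_min = 2 * 120 = 240 Hz
Practical rate = 5 * fs_min = 5 * 240 = 1200 Hz

fs_min = 240 Hz, fs_practical = 1200 Hz


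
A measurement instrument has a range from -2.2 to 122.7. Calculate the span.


Span = upper range - lower range.
Span = 122.7 - (-2.2)
Span = 124.9

124.9


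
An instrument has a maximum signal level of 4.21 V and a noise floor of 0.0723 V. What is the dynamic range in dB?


Dynamic range = 20 * log10(Vmax / Vnoise).
DR = 20 * log10(4.21 / 0.0723)
DR = 20 * log10(58.23)
DR = 35.3 dB

35.3 dB


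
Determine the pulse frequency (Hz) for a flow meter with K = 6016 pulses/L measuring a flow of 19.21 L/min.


Frequency = K * Q / 60 (converting L/min to L/s).
f = 6016 * 19.21 / 60
f = 115567.36 / 60
f = 1926.12 Hz

1926.12 Hz


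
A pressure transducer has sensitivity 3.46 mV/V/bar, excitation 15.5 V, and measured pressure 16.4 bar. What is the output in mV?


Output = sensitivity * Vex * P.
Vout = 3.46 * 15.5 * 16.4
Vout = 53.63 * 16.4
Vout = 879.53 mV

879.53 mV


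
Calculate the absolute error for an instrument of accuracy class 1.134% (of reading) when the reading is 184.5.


Absolute error = (accuracy% / 100) * reading.
Error = (1.134 / 100) * 184.5
Error = 0.01134 * 184.5
Error = 2.0922

2.0922


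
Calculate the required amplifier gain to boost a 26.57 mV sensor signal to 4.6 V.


Gain = Vout / Vin (converting to same units).
G = 4.6 V / 26.57 mV
G = 4600.0 mV / 26.57 mV
G = 173.13

173.13


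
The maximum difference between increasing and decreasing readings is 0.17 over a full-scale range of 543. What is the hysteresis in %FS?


Hysteresis = (max difference / full scale) * 100%.
H = (0.17 / 543) * 100
H = 0.031 %FS

0.031 %FS


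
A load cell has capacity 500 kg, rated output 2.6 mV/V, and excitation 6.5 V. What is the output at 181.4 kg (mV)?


Vout = rated_output * Vex * (load / capacity).
Vout = 2.6 * 6.5 * (181.4 / 500)
Vout = 2.6 * 6.5 * 0.3628
Vout = 6.131 mV

6.131 mV


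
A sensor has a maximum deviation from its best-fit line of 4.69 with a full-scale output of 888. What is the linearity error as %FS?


Linearity error = (max deviation / full scale) * 100%.
Linearity = (4.69 / 888) * 100
Linearity = 0.528 %FS

0.528 %FS


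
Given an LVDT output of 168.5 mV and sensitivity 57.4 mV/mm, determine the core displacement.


Displacement = Vout / sensitivity.
d = 168.5 / 57.4
d = 2.936 mm

2.936 mm


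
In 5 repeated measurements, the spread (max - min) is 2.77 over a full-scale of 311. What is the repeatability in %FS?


Repeatability = (spread / full scale) * 100%.
R = (2.77 / 311) * 100
R = 0.891 %FS

0.891 %FS


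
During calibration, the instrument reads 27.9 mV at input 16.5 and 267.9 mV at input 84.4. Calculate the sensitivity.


Sensitivity = (y2 - y1) / (x2 - x1).
S = (267.9 - 27.9) / (84.4 - 16.5)
S = 240.0 / 67.9
S = 3.5346 mV/unit

3.5346 mV/unit


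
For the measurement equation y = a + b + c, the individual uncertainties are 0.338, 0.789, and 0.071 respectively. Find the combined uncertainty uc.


For a sum of independent quantities, uc = sqrt(u1^2 + u2^2 + u3^2).
uc = sqrt(0.338^2 + 0.789^2 + 0.071^2)
uc = sqrt(0.114244 + 0.622521 + 0.005041)
uc = 0.8613

0.8613


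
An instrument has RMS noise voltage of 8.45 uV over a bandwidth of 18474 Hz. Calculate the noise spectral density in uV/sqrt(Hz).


Noise spectral density = Vrms / sqrt(BW).
NSD = 8.45 / sqrt(18474)
NSD = 8.45 / 135.9191
NSD = 0.0622 uV/sqrt(Hz)

0.0622 uV/sqrt(Hz)


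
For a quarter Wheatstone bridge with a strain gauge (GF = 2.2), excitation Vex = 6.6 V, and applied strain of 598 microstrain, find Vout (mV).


Quarter bridge output: Vout = (GF * epsilon * Vex) / 4.
Vout = (2.2 * 598e-6 * 6.6) / 4
Vout = 0.00868296 / 4 V
Vout = 0.00217074 V = 2.1707 mV

2.1707 mV


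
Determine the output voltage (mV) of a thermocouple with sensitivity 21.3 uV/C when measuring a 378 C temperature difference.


The thermocouple output V = sensitivity * dT.
V = 21.3 uV/C * 378 C
V = 8051.4 uV
V = 8.051 mV

8.051 mV


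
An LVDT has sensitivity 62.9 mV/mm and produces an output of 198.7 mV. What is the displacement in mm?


Displacement = Vout / sensitivity.
d = 198.7 / 62.9
d = 3.159 mm

3.159 mm


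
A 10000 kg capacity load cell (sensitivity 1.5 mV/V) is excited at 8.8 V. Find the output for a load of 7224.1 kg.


Vout = rated_output * Vex * (load / capacity).
Vout = 1.5 * 8.8 * (7224.1 / 10000)
Vout = 1.5 * 8.8 * 0.72241
Vout = 9.536 mV

9.536 mV


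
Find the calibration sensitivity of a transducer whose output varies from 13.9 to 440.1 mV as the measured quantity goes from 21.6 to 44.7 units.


Sensitivity = (y2 - y1) / (x2 - x1).
S = (440.1 - 13.9) / (44.7 - 21.6)
S = 426.2 / 23.1
S = 18.4502 mV/unit

18.4502 mV/unit


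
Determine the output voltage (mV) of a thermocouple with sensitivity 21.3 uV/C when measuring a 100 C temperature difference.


The thermocouple output V = sensitivity * dT.
V = 21.3 uV/C * 100 C
V = 2130.0 uV
V = 2.13 mV

2.13 mV


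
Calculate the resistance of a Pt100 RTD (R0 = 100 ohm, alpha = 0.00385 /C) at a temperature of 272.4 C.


The RTD equation: Rt = R0 * (1 + alpha * T).
Rt = 100 * (1 + 0.00385 * 272.4)
Rt = 100 * (1 + 1.04874)
Rt = 100 * 2.04874
Rt = 204.874 ohm

204.874 ohm


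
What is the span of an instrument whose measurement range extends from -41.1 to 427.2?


Span = upper range - lower range.
Span = 427.2 - (-41.1)
Span = 468.3

468.3


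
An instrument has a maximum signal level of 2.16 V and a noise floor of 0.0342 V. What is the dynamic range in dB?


Dynamic range = 20 * log10(Vmax / Vnoise).
DR = 20 * log10(2.16 / 0.0342)
DR = 20 * log10(63.16)
DR = 36.01 dB

36.01 dB


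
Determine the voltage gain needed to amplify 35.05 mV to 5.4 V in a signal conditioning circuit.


Gain = Vout / Vin (converting to same units).
G = 5.4 V / 35.05 mV
G = 5400.0 mV / 35.05 mV
G = 154.07

154.07


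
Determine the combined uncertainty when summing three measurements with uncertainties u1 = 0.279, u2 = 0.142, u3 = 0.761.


For a sum of independent quantities, uc = sqrt(u1^2 + u2^2 + u3^2).
uc = sqrt(0.279^2 + 0.142^2 + 0.761^2)
uc = sqrt(0.077841 + 0.020164 + 0.579121)
uc = 0.8229

0.8229


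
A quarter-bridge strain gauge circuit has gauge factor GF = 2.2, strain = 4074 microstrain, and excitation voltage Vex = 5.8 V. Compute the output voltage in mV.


Quarter bridge output: Vout = (GF * epsilon * Vex) / 4.
Vout = (2.2 * 4074e-6 * 5.8) / 4
Vout = 0.05198424 / 4 V
Vout = 0.01299606 V = 12.9961 mV

12.9961 mV


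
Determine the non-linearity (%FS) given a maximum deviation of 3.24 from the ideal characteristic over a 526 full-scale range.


Linearity error = (max deviation / full scale) * 100%.
Linearity = (3.24 / 526) * 100
Linearity = 0.616 %FS

0.616 %FS


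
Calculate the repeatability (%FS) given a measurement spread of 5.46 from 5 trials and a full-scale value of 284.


Repeatability = (spread / full scale) * 100%.
R = (5.46 / 284) * 100
R = 1.923 %FS

1.923 %FS


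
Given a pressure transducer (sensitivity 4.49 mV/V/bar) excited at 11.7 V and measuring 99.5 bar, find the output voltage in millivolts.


Output = sensitivity * Vex * P.
Vout = 4.49 * 11.7 * 99.5
Vout = 52.533 * 99.5
Vout = 5227.03 mV

5227.03 mV


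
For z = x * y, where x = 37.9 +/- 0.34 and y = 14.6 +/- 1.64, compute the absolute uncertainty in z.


For a product z = x*y, the relative uncertainty is:
uz/z = sqrt((ux/x)^2 + (uy/y)^2)
Relative uncertainties: ux/x = 0.34/37.9 = 0.008971
uy/y = 1.64/14.6 = 0.112329
z = 37.9 * 14.6 = 553.3
uz = 553.3 * sqrt(0.008971^2 + 0.112329^2) = 62.354

62.354


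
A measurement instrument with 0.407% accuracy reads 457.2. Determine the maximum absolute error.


Absolute error = (accuracy% / 100) * reading.
Error = (0.407 / 100) * 457.2
Error = 0.00407 * 457.2
Error = 1.8608

1.8608


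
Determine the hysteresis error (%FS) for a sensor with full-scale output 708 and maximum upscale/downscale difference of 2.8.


Hysteresis = (max difference / full scale) * 100%.
H = (2.8 / 708) * 100
H = 0.395 %FS

0.395 %FS


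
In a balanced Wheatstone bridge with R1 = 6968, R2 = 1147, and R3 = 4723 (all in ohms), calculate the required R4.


At balance: R1*R4 = R2*R3, so R4 = R2*R3/R1.
R4 = 1147 * 4723 / 6968
R4 = 5417281 / 6968
R4 = 777.45 ohm

777.45 ohm


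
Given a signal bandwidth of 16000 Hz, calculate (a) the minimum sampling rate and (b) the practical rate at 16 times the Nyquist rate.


By Nyquist theorem, fs_min = 2 * fmax.
fs_min = 2 * 16000 = 32000 Hz
Practical rate = 16 * fs_min = 16 * 32000 = 512000 Hz

fs_min = 32000 Hz, fs_practical = 512000 Hz


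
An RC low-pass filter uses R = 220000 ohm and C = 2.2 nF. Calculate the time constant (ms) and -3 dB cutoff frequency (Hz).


Time constant: tau = R * C.
tau = 220000 * 2.20e-09 = 0.000484 s
tau = 0.484 ms
Cutoff frequency: fc = 1 / (2*pi*R*C).
fc = 1 / (2*pi*0.000484) = 328.83 Hz

tau = 0.484 ms, fc = 328.83 Hz


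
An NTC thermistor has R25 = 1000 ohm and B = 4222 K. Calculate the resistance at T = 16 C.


NTC thermistor equation: Rt = R25 * exp(B * (1/T - 1/T25)).
T in Kelvin: 289.15 K, T25 = 298.15 K
1/T - 1/T25 = 1/289.15 - 1/298.15 = 0.0001044
B * (1/T - 1/T25) = 4222 * 0.0001044 = 0.4408
Rt = 1000 * exp(0.4408) = 1553.9 ohm

1553.9 ohm


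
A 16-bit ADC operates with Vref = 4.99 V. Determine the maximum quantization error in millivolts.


The maximum quantization error is +/- LSB/2.
LSB = Vref / 2^n = 4.99 / 65536 = 7.614e-05 V
Max error = LSB / 2 = 7.614e-05 / 2 = 3.807e-05 V
Max error = 0.0381 mV

0.0381 mV


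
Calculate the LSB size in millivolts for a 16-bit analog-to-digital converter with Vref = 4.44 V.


The resolution (LSB) of an ADC is Vref / 2^n.
LSB = 4.44 / 2^16
LSB = 4.44 / 65536
LSB = 6.775e-05 V = 0.06774902 mV

0.06774902 mV


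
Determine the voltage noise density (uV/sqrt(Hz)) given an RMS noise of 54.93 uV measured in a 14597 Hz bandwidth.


Noise spectral density = Vrms / sqrt(BW).
NSD = 54.93 / sqrt(14597)
NSD = 54.93 / 120.818
NSD = 0.4547 uV/sqrt(Hz)

0.4547 uV/sqrt(Hz)


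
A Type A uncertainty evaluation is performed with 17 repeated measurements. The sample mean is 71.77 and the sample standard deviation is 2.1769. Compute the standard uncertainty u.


The standard uncertainty for Type A evaluation is u = s / sqrt(n).
u = 2.1769 / sqrt(17)
u = 2.1769 / 4.1231
u = 0.528

0.528


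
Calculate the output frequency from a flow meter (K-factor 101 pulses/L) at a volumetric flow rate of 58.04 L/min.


Frequency = K * Q / 60 (converting L/min to L/s).
f = 101 * 58.04 / 60
f = 5862.04 / 60
f = 97.7 Hz

97.7 Hz


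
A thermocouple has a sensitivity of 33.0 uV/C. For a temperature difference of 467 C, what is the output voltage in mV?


The thermocouple output V = sensitivity * dT.
V = 33.0 uV/C * 467 C
V = 15411.0 uV
V = 15.411 mV

15.411 mV


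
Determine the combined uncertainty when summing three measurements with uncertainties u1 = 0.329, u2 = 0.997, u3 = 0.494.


For a sum of independent quantities, uc = sqrt(u1^2 + u2^2 + u3^2).
uc = sqrt(0.329^2 + 0.997^2 + 0.494^2)
uc = sqrt(0.108241 + 0.994009 + 0.244036)
uc = 1.1603

1.1603


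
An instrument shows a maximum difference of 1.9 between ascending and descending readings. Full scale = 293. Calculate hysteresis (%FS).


Hysteresis = (max difference / full scale) * 100%.
H = (1.9 / 293) * 100
H = 0.648 %FS

0.648 %FS


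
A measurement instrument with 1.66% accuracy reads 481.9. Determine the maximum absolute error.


Absolute error = (accuracy% / 100) * reading.
Error = (1.66 / 100) * 481.9
Error = 0.0166 * 481.9
Error = 7.9995

7.9995


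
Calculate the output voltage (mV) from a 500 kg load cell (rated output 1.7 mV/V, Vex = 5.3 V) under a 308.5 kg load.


Vout = rated_output * Vex * (load / capacity).
Vout = 1.7 * 5.3 * (308.5 / 500)
Vout = 1.7 * 5.3 * 0.617
Vout = 5.559 mV

5.559 mV


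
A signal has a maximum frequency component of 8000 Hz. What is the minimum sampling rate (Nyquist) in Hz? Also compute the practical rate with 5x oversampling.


By Nyquist theorem, fs_min = 2 * fmax.
fs_min = 2 * 8000 = 16000 Hz
Practical rate = 5 * fs_min = 5 * 16000 = 80000 Hz

fs_min = 16000 Hz, fs_practical = 80000 Hz


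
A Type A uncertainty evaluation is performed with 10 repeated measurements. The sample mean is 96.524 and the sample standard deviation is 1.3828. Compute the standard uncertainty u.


The standard uncertainty for Type A evaluation is u = s / sqrt(n).
u = 1.3828 / sqrt(10)
u = 1.3828 / 3.1623
u = 0.4373

0.4373


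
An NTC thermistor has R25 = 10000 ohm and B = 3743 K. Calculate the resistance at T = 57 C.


NTC thermistor equation: Rt = R25 * exp(B * (1/T - 1/T25)).
T in Kelvin: 330.15 K, T25 = 298.15 K
1/T - 1/T25 = 1/330.15 - 1/298.15 = -0.00032509
B * (1/T - 1/T25) = 3743 * -0.00032509 = -1.2168
Rt = 10000 * exp(-1.2168) = 2961.7 ohm

2961.7 ohm


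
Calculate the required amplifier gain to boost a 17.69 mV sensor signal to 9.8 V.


Gain = Vout / Vin (converting to same units).
G = 9.8 V / 17.69 mV
G = 9800.0 mV / 17.69 mV
G = 553.99

553.99


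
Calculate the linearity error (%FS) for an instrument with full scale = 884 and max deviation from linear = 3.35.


Linearity error = (max deviation / full scale) * 100%.
Linearity = (3.35 / 884) * 100
Linearity = 0.379 %FS

0.379 %FS


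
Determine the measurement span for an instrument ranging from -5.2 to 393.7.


Span = upper range - lower range.
Span = 393.7 - (-5.2)
Span = 398.9

398.9


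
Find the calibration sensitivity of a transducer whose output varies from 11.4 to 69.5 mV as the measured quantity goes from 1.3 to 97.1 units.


Sensitivity = (y2 - y1) / (x2 - x1).
S = (69.5 - 11.4) / (97.1 - 1.3)
S = 58.1 / 95.8
S = 0.6065 mV/unit

0.6065 mV/unit


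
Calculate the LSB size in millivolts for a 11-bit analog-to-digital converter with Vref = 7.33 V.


The resolution (LSB) of an ADC is Vref / 2^n.
LSB = 7.33 / 2^11
LSB = 7.33 / 2048
LSB = 0.0035791 V = 3.57910156 mV

3.57910156 mV


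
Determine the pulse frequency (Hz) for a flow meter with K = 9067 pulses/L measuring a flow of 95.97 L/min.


Frequency = K * Q / 60 (converting L/min to L/s).
f = 9067 * 95.97 / 60
f = 870159.99 / 60
f = 14502.67 Hz

14502.67 Hz


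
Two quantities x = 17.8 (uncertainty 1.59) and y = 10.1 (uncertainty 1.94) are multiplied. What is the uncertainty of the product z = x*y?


For a product z = x*y, the relative uncertainty is:
uz/z = sqrt((ux/x)^2 + (uy/y)^2)
Relative uncertainties: ux/x = 1.59/17.8 = 0.089326
uy/y = 1.94/10.1 = 0.192079
z = 17.8 * 10.1 = 179.8
uz = 179.8 * sqrt(0.089326^2 + 0.192079^2) = 38.083

38.083


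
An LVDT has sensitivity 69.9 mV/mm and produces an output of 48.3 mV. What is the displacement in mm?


Displacement = Vout / sensitivity.
d = 48.3 / 69.9
d = 0.691 mm

0.691 mm


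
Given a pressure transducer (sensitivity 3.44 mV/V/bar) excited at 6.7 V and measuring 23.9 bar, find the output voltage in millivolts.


Output = sensitivity * Vex * P.
Vout = 3.44 * 6.7 * 23.9
Vout = 23.048 * 23.9
Vout = 550.85 mV

550.85 mV


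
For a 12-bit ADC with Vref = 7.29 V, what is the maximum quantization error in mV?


The maximum quantization error is +/- LSB/2.
LSB = Vref / 2^n = 7.29 / 4096 = 0.00177979 V
Max error = LSB / 2 = 0.00177979 / 2 = 0.00088989 V
Max error = 0.8899 mV

0.8899 mV


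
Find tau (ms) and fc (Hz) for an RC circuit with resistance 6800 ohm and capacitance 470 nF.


Time constant: tau = R * C.
tau = 6800 * 4.70e-07 = 0.003196 s
tau = 3.196 ms
Cutoff frequency: fc = 1 / (2*pi*R*C).
fc = 1 / (2*pi*0.003196) = 49.8 Hz

tau = 3.196 ms, fc = 49.8 Hz


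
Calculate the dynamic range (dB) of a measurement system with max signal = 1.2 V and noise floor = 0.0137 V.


Dynamic range = 20 * log10(Vmax / Vnoise).
DR = 20 * log10(1.2 / 0.0137)
DR = 20 * log10(87.59)
DR = 38.85 dB

38.85 dB


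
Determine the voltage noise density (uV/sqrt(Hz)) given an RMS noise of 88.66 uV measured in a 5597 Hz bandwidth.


Noise spectral density = Vrms / sqrt(BW).
NSD = 88.66 / sqrt(5597)
NSD = 88.66 / 74.8131
NSD = 1.1851 uV/sqrt(Hz)

1.1851 uV/sqrt(Hz)


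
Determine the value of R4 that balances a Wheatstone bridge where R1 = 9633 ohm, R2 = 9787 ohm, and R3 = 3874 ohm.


At balance: R1*R4 = R2*R3, so R4 = R2*R3/R1.
R4 = 9787 * 3874 / 9633
R4 = 37914838 / 9633
R4 = 3935.93 ohm

3935.93 ohm


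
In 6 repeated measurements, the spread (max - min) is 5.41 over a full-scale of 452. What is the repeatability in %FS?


Repeatability = (spread / full scale) * 100%.
R = (5.41 / 452) * 100
R = 1.197 %FS

1.197 %FS


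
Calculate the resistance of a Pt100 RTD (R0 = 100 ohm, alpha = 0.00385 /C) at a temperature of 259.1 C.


The RTD equation: Rt = R0 * (1 + alpha * T).
Rt = 100 * (1 + 0.00385 * 259.1)
Rt = 100 * (1 + 0.997535)
Rt = 100 * 1.997535
Rt = 199.754 ohm

199.754 ohm


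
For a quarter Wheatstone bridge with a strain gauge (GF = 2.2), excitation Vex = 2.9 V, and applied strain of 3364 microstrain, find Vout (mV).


Quarter bridge output: Vout = (GF * epsilon * Vex) / 4.
Vout = (2.2 * 3364e-6 * 2.9) / 4
Vout = 0.02146232 / 4 V
Vout = 0.00536558 V = 5.3656 mV

5.3656 mV


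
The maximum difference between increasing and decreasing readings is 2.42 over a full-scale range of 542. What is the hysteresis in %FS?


Hysteresis = (max difference / full scale) * 100%.
H = (2.42 / 542) * 100
H = 0.446 %FS

0.446 %FS
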